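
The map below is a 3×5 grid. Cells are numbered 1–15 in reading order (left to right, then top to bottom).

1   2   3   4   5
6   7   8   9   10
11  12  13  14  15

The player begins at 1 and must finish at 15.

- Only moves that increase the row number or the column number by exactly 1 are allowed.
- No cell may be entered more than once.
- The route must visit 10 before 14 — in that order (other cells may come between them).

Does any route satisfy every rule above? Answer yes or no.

no

14 lies to the left of 10, so going from 10 to 14 would need a leftward move — but moves only go right/down, so 10 cannot be visited before 14.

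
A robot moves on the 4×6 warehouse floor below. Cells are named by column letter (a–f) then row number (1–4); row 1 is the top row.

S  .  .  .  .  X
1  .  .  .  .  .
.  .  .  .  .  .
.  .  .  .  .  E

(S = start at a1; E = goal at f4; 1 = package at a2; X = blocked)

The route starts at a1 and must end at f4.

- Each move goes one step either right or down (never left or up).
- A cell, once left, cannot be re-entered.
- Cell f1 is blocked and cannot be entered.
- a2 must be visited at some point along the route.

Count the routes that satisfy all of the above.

21

A right/down-only route from a1 to f4 makes exactly 3 down-moves and 5 right-moves in some order.
With no other constraints that would be C(8,3) = 56 routes.
Split at a2 and multiply the segment counts (each segment already excludes blocked cells): a1→a2: 1; a2→f4: 21; product = 21.
That gives 21 routes.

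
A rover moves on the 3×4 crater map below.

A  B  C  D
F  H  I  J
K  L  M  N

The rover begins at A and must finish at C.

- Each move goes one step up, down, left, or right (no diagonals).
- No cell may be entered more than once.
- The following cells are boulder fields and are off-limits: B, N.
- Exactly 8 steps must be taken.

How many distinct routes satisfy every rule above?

3

Need simple routes of exactly 8 moves from A to C (Manhattan distance 2, so 3 moves are spent on a detour and 3 undoing it).
Enumerating: A F K L H I J D C | A F K L M I J D C | A F H L M I J D C.
That gives 3 routes.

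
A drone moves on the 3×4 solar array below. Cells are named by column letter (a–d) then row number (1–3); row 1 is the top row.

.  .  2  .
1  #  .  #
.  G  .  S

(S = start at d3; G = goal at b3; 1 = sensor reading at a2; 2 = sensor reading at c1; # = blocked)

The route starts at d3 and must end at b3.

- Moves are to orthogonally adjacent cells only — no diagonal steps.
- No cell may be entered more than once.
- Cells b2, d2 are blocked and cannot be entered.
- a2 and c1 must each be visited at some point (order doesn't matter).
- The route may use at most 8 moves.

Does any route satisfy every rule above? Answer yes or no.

One route that works: d3 → c3 → c2 → c1 → b1 → a1 → a2 → a3 → b3.

yes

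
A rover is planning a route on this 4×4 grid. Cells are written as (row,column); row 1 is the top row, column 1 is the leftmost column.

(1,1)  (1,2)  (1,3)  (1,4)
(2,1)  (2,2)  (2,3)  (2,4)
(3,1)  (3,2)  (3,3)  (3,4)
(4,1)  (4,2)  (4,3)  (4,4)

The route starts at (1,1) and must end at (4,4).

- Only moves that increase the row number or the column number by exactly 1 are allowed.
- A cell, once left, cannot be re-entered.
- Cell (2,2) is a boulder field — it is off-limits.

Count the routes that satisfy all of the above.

A right/down-only route from (1,1) to (4,4) makes exactly 3 down-moves and 3 right-moves in some order.
With no other constraints that would be C(6,3) = 20 routes.
Subtract routes through each blocked cell (inclusion–exclusion for overlaps): − through (2,2): 12 → 8.
That gives 8 routes.

8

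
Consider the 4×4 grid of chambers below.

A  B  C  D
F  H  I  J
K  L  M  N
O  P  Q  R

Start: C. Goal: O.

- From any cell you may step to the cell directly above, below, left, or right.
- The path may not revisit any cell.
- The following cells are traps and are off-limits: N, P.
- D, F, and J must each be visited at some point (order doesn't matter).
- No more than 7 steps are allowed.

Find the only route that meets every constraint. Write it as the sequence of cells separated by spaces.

C D J I H F K O

Any route must reach D, F, and J and still end at O within 7 moves, so the order of the required stops is forced.
Route from C: right 1 to D, down 1 to J, left 3 to F, down 2 to O — 7 moves in all.
Check: all required cells visited; 7 ≤ 7 moves.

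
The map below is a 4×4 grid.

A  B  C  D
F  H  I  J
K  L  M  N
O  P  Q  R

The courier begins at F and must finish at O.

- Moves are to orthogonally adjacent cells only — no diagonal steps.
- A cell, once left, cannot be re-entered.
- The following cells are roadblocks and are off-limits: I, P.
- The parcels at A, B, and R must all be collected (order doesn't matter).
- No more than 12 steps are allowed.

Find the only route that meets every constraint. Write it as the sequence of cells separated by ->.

The 12-move cap with required stops at A, B, R leaves no slack for detours.
Route from F: up to A, 3× right (reaching D), 3× down (reaching R), left to Q, up to M, 2× left (reaching K), down to O — 12 moves in all.
Check: all required cells visited; 12 ≤ 12 moves.

F -> A -> B -> C -> D -> J -> N -> R -> Q -> M -> L -> K -> O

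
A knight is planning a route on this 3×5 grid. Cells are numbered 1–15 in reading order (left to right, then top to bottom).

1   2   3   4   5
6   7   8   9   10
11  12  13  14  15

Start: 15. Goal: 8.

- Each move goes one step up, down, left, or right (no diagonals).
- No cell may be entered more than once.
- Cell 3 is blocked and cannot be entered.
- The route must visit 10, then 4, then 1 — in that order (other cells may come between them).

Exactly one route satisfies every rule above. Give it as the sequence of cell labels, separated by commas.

15, 10, 5, 4, 9, 14, 13, 12, 11, 6, 1, 2, 7, 8

The waypoints must appear in the order 10, 4, 1, with no cell reused.
Route from 15: up 2 to 5, left 1 to 4, down 2 to 14, left 3 to 11, up 2 to 1, right 1 to 2, down 1 to 7, right 1 to 8 — 13 moves in all.
Check: order respected (10 at step 1, 4 at step 3, 1 at step 10).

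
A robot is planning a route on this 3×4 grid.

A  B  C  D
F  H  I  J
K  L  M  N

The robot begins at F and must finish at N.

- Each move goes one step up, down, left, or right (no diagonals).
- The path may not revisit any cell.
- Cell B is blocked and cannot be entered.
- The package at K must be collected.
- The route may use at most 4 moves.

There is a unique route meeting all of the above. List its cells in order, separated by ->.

The budget equals the shortest possible length, so every move has to be on a shortest route through the required cells.
Route from F: down to K, 3× right (reaching N) — 4 moves in all.
Check: all required cells visited; 4 ≤ 4 moves.

F -> K -> L -> M -> N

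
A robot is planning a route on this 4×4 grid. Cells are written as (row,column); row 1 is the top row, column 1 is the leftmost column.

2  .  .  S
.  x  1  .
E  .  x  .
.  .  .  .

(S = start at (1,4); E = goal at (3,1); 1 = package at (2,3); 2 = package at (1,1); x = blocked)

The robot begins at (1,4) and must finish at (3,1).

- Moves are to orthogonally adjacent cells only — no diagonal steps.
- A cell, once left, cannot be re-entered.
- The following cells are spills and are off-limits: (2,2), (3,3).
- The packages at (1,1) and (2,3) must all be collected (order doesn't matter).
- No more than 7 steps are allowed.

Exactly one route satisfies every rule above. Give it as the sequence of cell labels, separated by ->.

Any route must reach (1,1) and (2,3) and still end at (3,1) within 7 moves, so the order of the required stops is forced.
Route from (1,4): down to (2,4), left to (2,3), up to (1,3), 2× left (reaching (1,1)), 2× down (reaching (3,1)) — 7 moves in all.
Check: all required cells visited; 7 ≤ 7 moves.

(1,4) -> (2,4) -> (2,3) -> (1,3) -> (1,2) -> (1,1) -> (2,1) -> (3,1)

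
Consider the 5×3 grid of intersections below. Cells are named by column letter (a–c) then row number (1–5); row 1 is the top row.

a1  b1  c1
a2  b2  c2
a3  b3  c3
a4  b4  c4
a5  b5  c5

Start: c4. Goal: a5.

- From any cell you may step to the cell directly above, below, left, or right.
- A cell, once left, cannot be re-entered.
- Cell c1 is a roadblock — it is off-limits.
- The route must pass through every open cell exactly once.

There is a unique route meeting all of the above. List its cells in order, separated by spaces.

c4 c5 b5 b4 b3 c3 c2 b2 b1 a1 a2 a3 a4 a5

Need to visit all 14 open cells exactly once, starting at c4 and ending at a5.
Route from c4: down 1 to c5, left 1 to b5, up 2 to b3, right 1 to c3, up 1 to c2, left 1 to b2, up 1 to b1, left 1 to a1, down 4 to a5 — 13 moves in all.
Check: all 14 open cells covered.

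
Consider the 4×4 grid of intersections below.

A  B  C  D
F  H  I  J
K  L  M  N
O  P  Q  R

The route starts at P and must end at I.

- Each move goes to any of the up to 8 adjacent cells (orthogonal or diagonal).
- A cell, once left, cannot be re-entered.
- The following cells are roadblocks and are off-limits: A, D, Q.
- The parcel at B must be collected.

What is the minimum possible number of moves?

Any route passes through B somewhere between P and I. Summing Chebyshev distances along the two legs (P → B → I) gives a lower bound of 3 + 1 = 4 moves.
A route of 4 moves achieves this: P → K → F → B → I.
Since 4 matches the lower bound, it is optimal.

4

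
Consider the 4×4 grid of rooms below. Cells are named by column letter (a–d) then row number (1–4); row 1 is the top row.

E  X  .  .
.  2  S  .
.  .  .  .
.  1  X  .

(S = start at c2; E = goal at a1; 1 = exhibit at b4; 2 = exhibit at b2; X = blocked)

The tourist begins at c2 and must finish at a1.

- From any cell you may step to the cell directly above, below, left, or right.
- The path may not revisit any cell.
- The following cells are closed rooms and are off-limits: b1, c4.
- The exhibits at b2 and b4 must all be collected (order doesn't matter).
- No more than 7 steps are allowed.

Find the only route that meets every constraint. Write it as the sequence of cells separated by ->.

Any route must reach b2 and b4 and still end at a1 within 7 moves, so the order of the required stops is forced.
Route from c2: left 1 to b2, down 2 to b4, left 1 to a4, up 3 to a1 — 7 moves in all.
Check: all required cells visited; 7 ≤ 7 moves.

c2 -> b2 -> b3 -> b4 -> a4 -> a3 -> a2 -> a1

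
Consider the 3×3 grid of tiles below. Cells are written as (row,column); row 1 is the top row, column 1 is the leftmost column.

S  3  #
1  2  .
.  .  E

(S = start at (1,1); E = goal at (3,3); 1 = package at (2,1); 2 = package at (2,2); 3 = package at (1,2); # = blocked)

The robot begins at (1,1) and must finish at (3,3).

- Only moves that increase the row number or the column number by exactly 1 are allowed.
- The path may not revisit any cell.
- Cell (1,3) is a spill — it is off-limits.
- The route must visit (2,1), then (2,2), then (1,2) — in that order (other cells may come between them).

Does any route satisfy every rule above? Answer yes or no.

no

(1,2) lies above (2,2), so going from (2,2) to (1,2) would need an upward move — but moves only go right/down, so (2,2) cannot be visited before (1,2).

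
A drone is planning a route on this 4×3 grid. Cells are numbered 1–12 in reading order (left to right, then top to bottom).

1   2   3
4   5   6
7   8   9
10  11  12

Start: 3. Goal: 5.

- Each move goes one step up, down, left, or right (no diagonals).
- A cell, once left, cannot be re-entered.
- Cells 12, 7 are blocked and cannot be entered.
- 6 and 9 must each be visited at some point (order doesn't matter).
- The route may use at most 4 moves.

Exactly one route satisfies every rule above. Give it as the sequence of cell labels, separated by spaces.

The 4-move cap with required stops at 6, 9 leaves no slack for detours.
Route from 3: 2× down (reaching 9), left to 8, up to 5 — 4 moves in all.
Check: all required cells visited; 4 ≤ 4 moves.

3 6 9 8 5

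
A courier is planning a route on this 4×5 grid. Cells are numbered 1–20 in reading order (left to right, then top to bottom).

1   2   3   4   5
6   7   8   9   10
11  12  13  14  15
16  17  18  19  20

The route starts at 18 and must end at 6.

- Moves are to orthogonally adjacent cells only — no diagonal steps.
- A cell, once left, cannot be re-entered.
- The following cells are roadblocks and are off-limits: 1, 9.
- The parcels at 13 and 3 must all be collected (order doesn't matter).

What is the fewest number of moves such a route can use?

6

Any route passes through 13 and 3 in some order between 18 and 6. Summing Manhattan distances along each leg and taking the cheapest ordering (18 → 13 → 3 → 6) gives a lower bound of 1 + 2 + 3 = 6 moves.
A route of 6 moves achieves this: 18 → 13 → 8 → 3 → 2 → 7 → 6.
Since 6 matches the lower bound, it is optimal.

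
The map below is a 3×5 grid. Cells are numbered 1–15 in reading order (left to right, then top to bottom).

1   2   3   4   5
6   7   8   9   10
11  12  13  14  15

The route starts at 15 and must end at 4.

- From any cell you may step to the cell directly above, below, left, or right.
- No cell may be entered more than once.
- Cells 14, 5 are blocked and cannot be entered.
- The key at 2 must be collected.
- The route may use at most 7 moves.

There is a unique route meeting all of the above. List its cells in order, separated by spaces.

Any route must reach 2 and still end at 4 within 7 moves, so the order of the required stops is forced.
Route from 15: up to 10, 3× left (reaching 7), up to 2, 2× right (reaching 4) — 7 moves in all.
Check: all required cells visited; 7 ≤ 7 moves.

15 10 9 8 7 2 3 4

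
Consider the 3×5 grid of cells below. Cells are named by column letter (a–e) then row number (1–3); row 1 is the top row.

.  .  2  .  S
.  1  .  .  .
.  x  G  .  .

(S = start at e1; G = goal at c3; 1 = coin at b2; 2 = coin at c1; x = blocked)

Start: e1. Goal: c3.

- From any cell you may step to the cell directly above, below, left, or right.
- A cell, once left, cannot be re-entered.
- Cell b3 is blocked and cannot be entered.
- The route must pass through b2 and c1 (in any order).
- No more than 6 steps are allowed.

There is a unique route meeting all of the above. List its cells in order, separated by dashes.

The budget equals the shortest possible length, so every move has to be on a shortest route through the required cells.
Route from e1: 3× left (reaching b1), down to b2, right to c2, down to c3 — 6 moves in all.
Check: all required cells visited; 6 ≤ 6 moves.

e1 - d1 - c1 - b1 - b2 - c2 - c3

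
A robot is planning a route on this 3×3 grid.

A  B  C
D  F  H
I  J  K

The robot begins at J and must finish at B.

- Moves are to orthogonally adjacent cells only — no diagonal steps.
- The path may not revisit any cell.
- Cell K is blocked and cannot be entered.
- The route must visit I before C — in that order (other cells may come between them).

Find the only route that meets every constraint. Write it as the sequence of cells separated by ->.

J -> I -> D -> F -> H -> C -> B

The waypoints must appear in the order I, C, with no cell reused.
Route from J: left to I, up to D, 2× right (reaching H), up to C, left to B — 6 moves in all.
Check: order respected (I at step 1, C at step 5).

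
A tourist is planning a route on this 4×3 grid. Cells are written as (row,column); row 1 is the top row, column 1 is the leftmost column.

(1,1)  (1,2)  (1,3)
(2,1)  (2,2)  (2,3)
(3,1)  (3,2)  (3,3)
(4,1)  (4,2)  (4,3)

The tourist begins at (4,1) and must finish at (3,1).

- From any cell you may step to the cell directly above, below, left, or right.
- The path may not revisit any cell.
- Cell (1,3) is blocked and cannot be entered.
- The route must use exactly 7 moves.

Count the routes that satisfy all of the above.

5

Need simple routes of exactly 7 moves from (4,1) to (3,1) (Manhattan distance 1, so 3 moves are spent on a detour and 3 undoing it).
Enumerating: (4,1) (4,2) (3,2) (2,2) (1,2) (1,1) (2,1) (3,1) | (4,1) (4,2) (3,2) (3,3) (2,3) (2,2) (2,1) (3,1) | (4,1) (4,2) (4,3) (3,3) (2,3) (2,2) (3,2) (3,1) | (4,1) (4,2) (4,3) (3,3) (2,3) (2,2) (2,1) (3,1) | (4,1) (4,2) (4,3) (3,3) (3,2) (2,2) (2,1) (3,1).
That gives 5 routes.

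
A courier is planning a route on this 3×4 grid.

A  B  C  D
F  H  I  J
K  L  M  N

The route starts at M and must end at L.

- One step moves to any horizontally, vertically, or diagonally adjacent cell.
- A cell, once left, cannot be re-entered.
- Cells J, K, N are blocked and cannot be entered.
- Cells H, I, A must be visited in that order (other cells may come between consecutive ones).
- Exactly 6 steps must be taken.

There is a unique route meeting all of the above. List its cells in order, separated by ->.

The waypoints must appear in the order H, I, A, with no cell reused.
Route from M: up-left 1 to H, right 1 to I, up-left 1 to B, left 1 to A, down 1 to F, down-right 1 to L — 6 moves in all.
Check: order respected (H at step 1, I at step 2, A at step 4); 6 moves as required.

M -> H -> I -> B -> A -> F -> L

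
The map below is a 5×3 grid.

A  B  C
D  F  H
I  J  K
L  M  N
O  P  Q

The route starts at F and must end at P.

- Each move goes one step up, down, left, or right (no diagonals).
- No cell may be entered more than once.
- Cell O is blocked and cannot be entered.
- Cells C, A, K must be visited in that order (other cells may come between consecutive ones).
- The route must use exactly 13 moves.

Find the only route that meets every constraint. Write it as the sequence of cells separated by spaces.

F H C B A D I L M J K N Q P

The waypoints must appear in the order C, A, K, with no cell reused.
Route from F: right to H, up to C, 2× left (reaching A), 3× down (reaching L), right to M, up to J, right to K, 2× down (reaching Q), left to P — 13 moves in all.
Check: order respected (C at step 2, A at step 4, K at step 10); 13 moves as required.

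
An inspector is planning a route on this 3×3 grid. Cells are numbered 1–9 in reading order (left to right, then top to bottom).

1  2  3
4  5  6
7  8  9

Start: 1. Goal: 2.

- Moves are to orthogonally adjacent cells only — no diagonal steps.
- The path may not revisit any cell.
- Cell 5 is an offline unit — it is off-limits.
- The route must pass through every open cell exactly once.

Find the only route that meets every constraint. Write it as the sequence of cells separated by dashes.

Need to visit all 8 open cells exactly once, starting at 1 and ending at 2.
Route from 1: down 2 to 7, right 2 to 9, up 2 to 3, left 1 to 2 — 7 moves in all.
Check: all 8 open cells covered.

1 - 4 - 7 - 8 - 9 - 6 - 3 - 2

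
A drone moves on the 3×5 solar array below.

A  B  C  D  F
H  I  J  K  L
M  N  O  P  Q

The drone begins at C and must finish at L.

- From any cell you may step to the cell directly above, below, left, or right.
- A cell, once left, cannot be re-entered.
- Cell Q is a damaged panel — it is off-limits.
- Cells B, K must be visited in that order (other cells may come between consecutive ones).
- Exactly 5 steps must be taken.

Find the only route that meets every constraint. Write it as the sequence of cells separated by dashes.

C - B - I - J - K - L

The waypoints must appear in the order B, K, with no cell reused.
Route from C: left 1 to B, down 1 to I, right 3 to L — 5 moves in all.
Check: order respected (B at step 1, K at step 4); 5 moves as required.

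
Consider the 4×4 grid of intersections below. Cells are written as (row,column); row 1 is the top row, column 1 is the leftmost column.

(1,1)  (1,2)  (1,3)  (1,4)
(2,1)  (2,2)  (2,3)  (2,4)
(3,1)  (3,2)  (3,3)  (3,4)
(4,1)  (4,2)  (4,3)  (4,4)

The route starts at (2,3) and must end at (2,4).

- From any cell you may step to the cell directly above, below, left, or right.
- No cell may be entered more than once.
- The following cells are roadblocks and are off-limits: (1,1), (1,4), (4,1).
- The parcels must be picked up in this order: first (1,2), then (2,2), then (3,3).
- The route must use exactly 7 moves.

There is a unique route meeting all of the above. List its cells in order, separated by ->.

(2,3) -> (1,3) -> (1,2) -> (2,2) -> (3,2) -> (3,3) -> (3,4) -> (2,4)

The waypoints must appear in the order (1,2), (2,2), (3,3), with no cell reused.
Route from (2,3): up 1 to (1,3), left 1 to (1,2), down 2 to (3,2), right 2 to (3,4), up 1 to (2,4) — 7 moves in all.
Check: order respected ((1,2) at step 2, (2,2) at step 3, (3,3) at step 5); 7 moves as required.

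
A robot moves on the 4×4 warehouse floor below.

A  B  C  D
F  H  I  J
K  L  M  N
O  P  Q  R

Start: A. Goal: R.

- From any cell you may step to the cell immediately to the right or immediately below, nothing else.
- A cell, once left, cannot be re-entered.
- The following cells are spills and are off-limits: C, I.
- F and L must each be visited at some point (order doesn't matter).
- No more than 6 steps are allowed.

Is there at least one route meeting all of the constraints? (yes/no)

One route that works: A → F → K → L → P → Q → R.

yes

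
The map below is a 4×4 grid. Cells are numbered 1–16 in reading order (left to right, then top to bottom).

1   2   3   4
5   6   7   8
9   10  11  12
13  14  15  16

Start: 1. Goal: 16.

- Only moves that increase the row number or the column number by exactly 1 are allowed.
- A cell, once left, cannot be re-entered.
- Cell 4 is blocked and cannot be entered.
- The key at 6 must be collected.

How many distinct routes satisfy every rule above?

A right/down-only route from 1 to 16 makes exactly 3 down-moves and 3 right-moves in some order.
With no other constraints that would be C(6,3) = 20 routes.
Split at 6 and multiply the segment counts (each segment already excludes blocked cells): 1→6: 2; 6→16: 6; product = 12.
That gives 12 routes.

12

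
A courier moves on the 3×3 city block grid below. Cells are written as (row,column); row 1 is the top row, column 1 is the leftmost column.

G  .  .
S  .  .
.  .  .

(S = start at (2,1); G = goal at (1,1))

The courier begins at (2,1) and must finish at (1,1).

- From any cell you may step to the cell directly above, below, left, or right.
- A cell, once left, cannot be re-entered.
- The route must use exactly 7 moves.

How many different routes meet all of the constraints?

4

Need simple routes of exactly 7 moves from (2,1) to (1,1) (Manhattan distance 1, so 3 moves are spent on a detour and 3 undoing it).
Enumerating: (2,1) (3,1) (3,2) (2,2) (2,3) (1,3) (1,2) (1,1) | (2,1) (3,1) (3,2) (3,3) (2,3) (1,3) (1,2) (1,1) | (2,1) (3,1) (3,2) (3,3) (2,3) (2,2) (1,2) (1,1) | (2,1) (2,2) (3,2) (3,3) (2,3) (1,3) (1,2) (1,1).
That gives 4 routes.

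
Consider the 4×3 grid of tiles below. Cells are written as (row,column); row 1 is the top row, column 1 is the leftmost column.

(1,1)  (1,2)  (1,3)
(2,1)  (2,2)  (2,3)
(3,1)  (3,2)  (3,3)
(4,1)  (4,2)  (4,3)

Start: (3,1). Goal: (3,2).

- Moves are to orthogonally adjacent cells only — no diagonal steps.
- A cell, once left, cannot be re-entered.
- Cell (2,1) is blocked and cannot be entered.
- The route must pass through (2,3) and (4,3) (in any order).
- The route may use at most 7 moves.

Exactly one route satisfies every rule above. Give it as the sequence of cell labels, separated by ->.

(3,1) -> (4,1) -> (4,2) -> (4,3) -> (3,3) -> (2,3) -> (2,2) -> (3,2)

The 7-move cap with required stops at (2,3), (4,3) leaves no slack for detours.
Route from (3,1): down 1 to (4,1), right 2 to (4,3), up 2 to (2,3), left 1 to (2,2), down 1 to (3,2) — 7 moves in all.
Check: all required cells visited; 7 ≤ 7 moves.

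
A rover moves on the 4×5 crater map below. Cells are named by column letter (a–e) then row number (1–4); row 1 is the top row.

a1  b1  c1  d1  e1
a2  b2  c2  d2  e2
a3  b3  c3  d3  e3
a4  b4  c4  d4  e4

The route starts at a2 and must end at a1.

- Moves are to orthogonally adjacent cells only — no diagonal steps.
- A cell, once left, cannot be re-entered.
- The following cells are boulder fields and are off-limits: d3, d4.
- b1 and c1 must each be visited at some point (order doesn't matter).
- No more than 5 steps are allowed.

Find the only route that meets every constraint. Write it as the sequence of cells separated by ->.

The budget equals the shortest possible length, so every move has to be on a shortest route through the required cells.
Route from a2: 2× right (reaching c2), up to c1, 2× left (reaching a1) — 5 moves in all.
Check: all required cells visited; 5 ≤ 5 moves.

a2 -> b2 -> c2 -> c1 -> b1 -> a1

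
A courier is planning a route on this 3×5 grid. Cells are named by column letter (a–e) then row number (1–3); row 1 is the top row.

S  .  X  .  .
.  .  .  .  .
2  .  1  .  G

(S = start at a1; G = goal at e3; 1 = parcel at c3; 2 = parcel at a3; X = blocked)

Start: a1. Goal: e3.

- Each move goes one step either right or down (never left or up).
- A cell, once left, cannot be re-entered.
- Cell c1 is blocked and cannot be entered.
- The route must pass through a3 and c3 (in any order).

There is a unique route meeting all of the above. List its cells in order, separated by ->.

a1 -> a2 -> a3 -> b3 -> c3 -> d3 -> e3

Moves only go right or down, so the column and row indices never decrease.
Route from a1: 2× down (reaching a3), 4× right (reaching e3) — 6 moves in all.
Check: all required cells visited.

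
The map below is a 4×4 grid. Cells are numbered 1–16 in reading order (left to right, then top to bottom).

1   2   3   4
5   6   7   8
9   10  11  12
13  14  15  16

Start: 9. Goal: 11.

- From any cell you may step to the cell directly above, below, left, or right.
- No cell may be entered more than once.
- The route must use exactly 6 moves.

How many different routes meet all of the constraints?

Need simple routes of exactly 6 moves from 9 to 11 (Manhattan distance 2, so 2 moves are spent on a detour and 2 undoing it).
Branch systematically from the start, pruning whenever the remaining move budget drops below the Manhattan distance to 11 or differs from it in parity. Grouping the completions by first move — via 5: 6; via 13: 2; via 10: 3 — and summing: 6 + 2 + 3 = 11.
That gives 11 routes.

11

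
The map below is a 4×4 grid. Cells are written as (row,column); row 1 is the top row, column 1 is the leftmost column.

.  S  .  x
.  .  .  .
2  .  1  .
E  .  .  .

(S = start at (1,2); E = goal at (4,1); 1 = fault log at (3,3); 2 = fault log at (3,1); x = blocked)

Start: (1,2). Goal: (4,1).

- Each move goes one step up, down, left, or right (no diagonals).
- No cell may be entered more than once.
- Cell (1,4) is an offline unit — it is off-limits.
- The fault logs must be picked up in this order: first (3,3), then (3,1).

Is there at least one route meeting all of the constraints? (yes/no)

One route that works: (1,2) → (2,2) → (2,3) → (3,3) → (3,2) → (3,1) → (4,1).

yes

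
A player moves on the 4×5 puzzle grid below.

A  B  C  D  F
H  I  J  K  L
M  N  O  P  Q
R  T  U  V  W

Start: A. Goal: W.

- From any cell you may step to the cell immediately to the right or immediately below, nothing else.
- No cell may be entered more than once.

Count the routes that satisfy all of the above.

35

A right/down-only route from A to W makes exactly 3 down-moves and 4 right-moves in some order.
With no other constraints that would be C(7,3) = 35 routes.
That gives 35 routes.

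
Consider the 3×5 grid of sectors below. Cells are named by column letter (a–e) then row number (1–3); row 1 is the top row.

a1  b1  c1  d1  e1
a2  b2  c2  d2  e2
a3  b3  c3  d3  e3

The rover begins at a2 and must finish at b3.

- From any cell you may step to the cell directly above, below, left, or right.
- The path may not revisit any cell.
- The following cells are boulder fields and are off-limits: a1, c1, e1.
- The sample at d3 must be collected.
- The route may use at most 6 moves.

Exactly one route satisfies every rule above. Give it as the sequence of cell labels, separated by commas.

a2, b2, c2, d2, d3, c3, b3

The 6-move cap with required stops at d3 leaves no slack for detours.
Route from a2: 3× right (reaching d2), down to d3, 2× left (reaching b3) — 6 moves in all.
Check: all required cells visited; 6 ≤ 6 moves.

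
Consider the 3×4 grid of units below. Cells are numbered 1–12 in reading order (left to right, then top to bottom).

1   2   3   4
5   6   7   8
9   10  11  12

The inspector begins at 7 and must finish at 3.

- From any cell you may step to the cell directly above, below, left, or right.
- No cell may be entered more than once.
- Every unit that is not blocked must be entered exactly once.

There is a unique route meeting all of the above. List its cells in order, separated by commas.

7, 6, 2, 1, 5, 9, 10, 11, 12, 8, 4, 3

Need to visit all 12 open cells exactly once, starting at 7 and ending at 3.
Route from 7: left 1 to 6, up 1 to 2, left 1 to 1, down 2 to 9, right 3 to 12, up 2 to 4, left 1 to 3 — 11 moves in all.
Check: all 12 open cells covered.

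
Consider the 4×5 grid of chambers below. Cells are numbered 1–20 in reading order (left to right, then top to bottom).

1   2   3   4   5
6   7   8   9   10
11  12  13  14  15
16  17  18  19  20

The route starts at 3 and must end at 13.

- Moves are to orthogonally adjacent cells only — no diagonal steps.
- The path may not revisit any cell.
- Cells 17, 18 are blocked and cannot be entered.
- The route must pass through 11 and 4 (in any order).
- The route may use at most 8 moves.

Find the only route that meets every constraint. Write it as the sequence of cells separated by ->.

3 -> 4 -> 9 -> 8 -> 7 -> 6 -> 11 -> 12 -> 13

The 8-move cap with required stops at 11, 4 leaves no slack for detours.
Route from 3: right 1 to 4, down 1 to 9, left 3 to 6, down 1 to 11, right 2 to 13 — 8 moves in all.
Check: all required cells visited; 8 ≤ 8 moves.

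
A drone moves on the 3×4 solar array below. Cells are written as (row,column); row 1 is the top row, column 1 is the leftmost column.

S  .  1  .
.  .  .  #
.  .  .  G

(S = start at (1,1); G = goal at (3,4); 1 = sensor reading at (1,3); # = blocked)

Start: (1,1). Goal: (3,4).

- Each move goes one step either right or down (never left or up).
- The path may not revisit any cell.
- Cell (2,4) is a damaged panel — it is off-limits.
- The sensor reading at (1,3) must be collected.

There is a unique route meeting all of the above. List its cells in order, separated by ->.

(1,1) -> (1,2) -> (1,3) -> (2,3) -> (3,3) -> (3,4)

Moves only go right or down, so the column and row indices never decrease.
Route from (1,1): 2× right (reaching (1,3)), 2× down (reaching (3,3)), right to (3,4) — 5 moves in all.
Check: all required cells visited.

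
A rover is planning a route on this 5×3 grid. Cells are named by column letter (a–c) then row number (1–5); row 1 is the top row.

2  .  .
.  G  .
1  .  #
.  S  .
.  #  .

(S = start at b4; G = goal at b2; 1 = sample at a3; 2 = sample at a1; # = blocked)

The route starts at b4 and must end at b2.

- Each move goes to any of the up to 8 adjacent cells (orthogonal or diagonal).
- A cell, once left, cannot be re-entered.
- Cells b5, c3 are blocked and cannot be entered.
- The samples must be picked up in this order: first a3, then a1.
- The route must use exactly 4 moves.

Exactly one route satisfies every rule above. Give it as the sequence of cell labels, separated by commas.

b4, a3, a2, a1, b2

The waypoints must appear in the order a3, a1, with no cell reused.
Route from b4: up-left 1 to a3, up 2 to a1, down-right 1 to b2 — 4 moves in all.
Check: order respected (1 at step 1, 2 at step 3); 4 moves as required.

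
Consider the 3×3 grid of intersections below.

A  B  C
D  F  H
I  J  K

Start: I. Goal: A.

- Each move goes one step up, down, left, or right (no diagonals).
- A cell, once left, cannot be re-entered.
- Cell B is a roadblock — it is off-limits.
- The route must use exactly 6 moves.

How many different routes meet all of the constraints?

1

Need simple routes of exactly 6 moves from I to A (Manhattan distance 2, so 2 moves are spent on a detour and 2 undoing it).
Enumerating: I J K H F D A.
That gives 1 route.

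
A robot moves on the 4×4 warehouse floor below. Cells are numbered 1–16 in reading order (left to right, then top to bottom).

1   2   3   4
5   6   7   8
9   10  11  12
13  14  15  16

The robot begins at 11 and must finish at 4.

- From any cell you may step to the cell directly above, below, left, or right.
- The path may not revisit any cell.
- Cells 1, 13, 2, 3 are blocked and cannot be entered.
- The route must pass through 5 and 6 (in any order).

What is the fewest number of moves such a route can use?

Any route passes through 5 and 6 in some order between 11 and 4. Summing Manhattan distances along each leg and taking the cheapest ordering (11 → 5 → 6 → 4) gives a lower bound of 3 + 1 + 3 = 7 moves.
A route of 7 moves achieves this: 11 → 10 → 9 → 5 → 6 → 7 → 8 → 4.
Since 7 matches the lower bound, it is optimal.

7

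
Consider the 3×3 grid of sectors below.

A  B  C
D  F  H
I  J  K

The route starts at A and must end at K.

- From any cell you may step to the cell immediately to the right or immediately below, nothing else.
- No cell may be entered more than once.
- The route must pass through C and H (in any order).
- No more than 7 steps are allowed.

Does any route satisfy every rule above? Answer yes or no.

One route that works: A → B → C → H → K.

yes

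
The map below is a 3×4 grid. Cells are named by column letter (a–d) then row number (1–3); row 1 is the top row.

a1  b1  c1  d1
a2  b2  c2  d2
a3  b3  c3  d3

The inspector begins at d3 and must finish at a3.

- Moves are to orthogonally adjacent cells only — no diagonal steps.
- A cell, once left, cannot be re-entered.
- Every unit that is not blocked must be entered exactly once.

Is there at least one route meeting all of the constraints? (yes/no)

yes

One route that works: d3 → d2 → d1 → c1 → c2 → c3 → b3 → b2 → b1 → a1 → a2 → a3.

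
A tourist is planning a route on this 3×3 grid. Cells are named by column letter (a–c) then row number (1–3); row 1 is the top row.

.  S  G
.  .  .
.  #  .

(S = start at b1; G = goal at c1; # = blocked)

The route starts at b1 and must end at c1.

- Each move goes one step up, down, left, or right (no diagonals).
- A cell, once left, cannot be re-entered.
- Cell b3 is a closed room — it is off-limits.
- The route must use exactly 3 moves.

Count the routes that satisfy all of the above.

Need simple routes of exactly 3 moves from b1 to c1 (Manhattan distance 1, so 1 moves are spent on a detour and 1 undoing it).
Enumerating: b1 b2 c2 c1.
That gives 1 route.

1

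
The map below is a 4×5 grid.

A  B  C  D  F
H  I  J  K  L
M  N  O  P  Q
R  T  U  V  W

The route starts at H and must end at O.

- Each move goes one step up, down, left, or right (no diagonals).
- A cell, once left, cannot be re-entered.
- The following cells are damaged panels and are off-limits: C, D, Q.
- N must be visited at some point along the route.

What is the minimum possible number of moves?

Any route passes through N somewhere between H and O. Summing Manhattan distances along the two legs (H → N → O) gives a lower bound of 2 + 1 = 3 moves.
A route of 3 moves achieves this: H → M → N → O.
Since 3 matches the lower bound, it is optimal.

3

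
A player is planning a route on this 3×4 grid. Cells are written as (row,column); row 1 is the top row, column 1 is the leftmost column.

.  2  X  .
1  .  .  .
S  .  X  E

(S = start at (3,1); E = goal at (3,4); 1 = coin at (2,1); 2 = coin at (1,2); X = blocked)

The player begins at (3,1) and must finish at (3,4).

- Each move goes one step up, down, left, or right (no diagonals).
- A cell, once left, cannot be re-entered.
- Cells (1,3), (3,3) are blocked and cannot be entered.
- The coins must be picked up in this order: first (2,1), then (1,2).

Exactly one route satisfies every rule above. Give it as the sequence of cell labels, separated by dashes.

The waypoints must appear in the order (2,1), (1,2), with no cell reused.
Route from (3,1): up 2 to (1,1), right 1 to (1,2), down 1 to (2,2), right 2 to (2,4), down 1 to (3,4) — 7 moves in all.
Check: order respected (1 at step 1, 2 at step 3).

(3,1) - (2,1) - (1,1) - (1,2) - (2,2) - (2,3) - (2,4) - (3,4)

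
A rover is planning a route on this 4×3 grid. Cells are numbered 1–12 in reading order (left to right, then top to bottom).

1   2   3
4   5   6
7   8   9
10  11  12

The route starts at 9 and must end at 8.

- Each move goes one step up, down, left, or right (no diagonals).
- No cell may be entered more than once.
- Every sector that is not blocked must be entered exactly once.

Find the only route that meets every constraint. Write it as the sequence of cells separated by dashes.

9 - 12 - 11 - 10 - 7 - 4 - 1 - 2 - 3 - 6 - 5 - 8

Need to visit all 12 open cells exactly once, starting at 9 and ending at 8.
Cell 10 has only two open neighbours (7 and 11), so the path must pass straight through it: one of those is the cell it's entered from and the other is where it exits.
Route from 9: down to 12, 2× left (reaching 10), 3× up (reaching 1), 2× right (reaching 3), down to 6, left to 5, down to 8 — 11 moves in all.
Check: all 12 open cells covered.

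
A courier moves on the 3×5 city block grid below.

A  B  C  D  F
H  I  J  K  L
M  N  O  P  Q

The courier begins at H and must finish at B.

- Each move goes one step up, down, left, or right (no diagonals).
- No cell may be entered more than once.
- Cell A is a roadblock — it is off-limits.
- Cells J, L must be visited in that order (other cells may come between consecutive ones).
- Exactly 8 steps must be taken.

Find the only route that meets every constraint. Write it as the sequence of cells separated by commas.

H, I, J, K, L, F, D, C, B

The waypoints must appear in the order J, L, with no cell reused.
Route from H: right 4 to L, up 1 to F, left 3 to B — 8 moves in all.
Check: order respected (J at step 2, L at step 4); 8 moves as required.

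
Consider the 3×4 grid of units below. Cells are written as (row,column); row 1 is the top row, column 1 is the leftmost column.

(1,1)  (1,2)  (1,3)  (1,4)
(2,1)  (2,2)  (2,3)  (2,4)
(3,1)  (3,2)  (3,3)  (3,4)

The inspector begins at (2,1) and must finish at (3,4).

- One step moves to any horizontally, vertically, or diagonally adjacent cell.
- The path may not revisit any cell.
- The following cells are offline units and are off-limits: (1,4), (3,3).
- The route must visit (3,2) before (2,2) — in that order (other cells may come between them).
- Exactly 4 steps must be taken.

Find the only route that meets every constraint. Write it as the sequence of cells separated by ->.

(2,1) -> (3,2) -> (2,2) -> (2,3) -> (3,4)

The waypoints must appear in the order (3,2), (2,2), with no cell reused.
Route from (2,1): down-right 1 to (3,2), up 1 to (2,2), right 1 to (2,3), down-right 1 to (3,4) — 4 moves in all.
Check: order respected ((3,2) at step 1, (2,2) at step 2); 4 moves as required.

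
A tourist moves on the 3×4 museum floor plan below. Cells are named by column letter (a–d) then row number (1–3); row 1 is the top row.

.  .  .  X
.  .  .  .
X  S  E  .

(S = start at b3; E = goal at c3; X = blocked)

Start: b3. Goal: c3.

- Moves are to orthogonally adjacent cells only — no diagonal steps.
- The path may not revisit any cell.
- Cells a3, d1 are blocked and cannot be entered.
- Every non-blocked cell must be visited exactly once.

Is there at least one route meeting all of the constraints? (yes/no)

One route that works: b3 → b2 → a2 → a1 → b1 → c1 → c2 → d2 → d3 → c3.

yes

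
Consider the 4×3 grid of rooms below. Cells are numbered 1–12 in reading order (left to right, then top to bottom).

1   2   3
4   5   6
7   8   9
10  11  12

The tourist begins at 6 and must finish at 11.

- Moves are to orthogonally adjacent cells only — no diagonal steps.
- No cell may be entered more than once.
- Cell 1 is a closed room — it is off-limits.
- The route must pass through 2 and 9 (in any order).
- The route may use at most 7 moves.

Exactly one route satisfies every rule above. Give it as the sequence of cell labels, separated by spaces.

6 3 2 5 8 9 12 11

Any route must reach 2 and 9 and still end at 11 within 7 moves, so the order of the required stops is forced.
Route from 6: up 1 to 3, left 1 to 2, down 2 to 8, right 1 to 9, down 1 to 12, left 1 to 11 — 7 moves in all.
Check: all required cells visited; 7 ≤ 7 moves.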